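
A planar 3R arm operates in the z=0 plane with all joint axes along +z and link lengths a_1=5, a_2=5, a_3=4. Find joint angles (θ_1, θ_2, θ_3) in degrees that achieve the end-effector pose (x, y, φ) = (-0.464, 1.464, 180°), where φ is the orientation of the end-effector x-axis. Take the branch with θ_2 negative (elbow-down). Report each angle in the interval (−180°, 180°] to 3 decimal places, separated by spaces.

wrist centre = target − a_3·(cos φ, sin φ) = (3.5360, 1.4640)
cos θ_2 = (14.6466−5²−5²)/(2·5·5) = -0.7071; θ_2 = -134.9969° (elbow-down)
β = atan2(1.4640,3.5360) = 22.4909°; ψ = atan2(-3.5357,1.4647) = -67.4984°
θ_1 = β − ψ = 89.9893°
θ_3 = φ − θ_1 − θ_2 = -134.9924° (wrapped to (-180°,180°])

89.989 -134.997 -134.992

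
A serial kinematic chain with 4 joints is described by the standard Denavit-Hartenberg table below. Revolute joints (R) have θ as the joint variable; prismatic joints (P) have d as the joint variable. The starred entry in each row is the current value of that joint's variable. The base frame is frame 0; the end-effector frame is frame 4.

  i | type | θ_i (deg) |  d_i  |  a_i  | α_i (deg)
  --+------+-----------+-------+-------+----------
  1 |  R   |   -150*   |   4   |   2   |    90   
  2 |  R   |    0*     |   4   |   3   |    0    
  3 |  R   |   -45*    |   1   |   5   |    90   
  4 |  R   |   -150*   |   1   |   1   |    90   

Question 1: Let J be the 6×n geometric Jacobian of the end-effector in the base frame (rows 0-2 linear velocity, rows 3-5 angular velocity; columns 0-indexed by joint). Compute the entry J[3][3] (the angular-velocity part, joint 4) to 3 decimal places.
axis z_3 = (0.6124,0.3536,-0.7071); lever o_n−o_3 = (1.3927,0.2267,-0.0947)
cross product → J_v[:, 3] = (0.1268,-0.9268,-0.3536)
J_ω[:, 3] = z_3
entry J[3][3] = 0.6124

0.612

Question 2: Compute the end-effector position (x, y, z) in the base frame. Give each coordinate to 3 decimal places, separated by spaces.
-8.499 0.289 0.370

after link 1: o_1 = (-1.7321, -1.0000, 4.0000)
after link 2: o_2 = (-6.3301, 0.9641, 4.0000)
after link 3: o_3 = (-9.8920, 0.0624, 0.4645)
after link 4: o_4 = (-8.4993, 0.2891, 0.3697)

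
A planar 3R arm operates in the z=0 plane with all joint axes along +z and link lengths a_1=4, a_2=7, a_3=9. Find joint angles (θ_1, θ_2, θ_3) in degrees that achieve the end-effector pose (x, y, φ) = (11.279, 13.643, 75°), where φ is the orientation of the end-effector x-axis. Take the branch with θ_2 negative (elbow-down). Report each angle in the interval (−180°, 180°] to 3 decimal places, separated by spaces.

wrist centre = target − a_3·(cos φ, sin φ) = (8.9496, 4.9497)
cos θ_2 = (104.5951−4²−7²)/(2·4·7) = 0.7071; θ_2 = -45.0042° (elbow-down)
β = atan2(4.9497,8.9496) = 28.9452°; ψ = atan2(-4.9501,8.9494) = -28.9480°
θ_1 = β − ψ = 57.8932°
θ_3 = φ − θ_1 − θ_2 = 62.1111° (wrapped to (-180°,180°])

57.893 -45.004 62.111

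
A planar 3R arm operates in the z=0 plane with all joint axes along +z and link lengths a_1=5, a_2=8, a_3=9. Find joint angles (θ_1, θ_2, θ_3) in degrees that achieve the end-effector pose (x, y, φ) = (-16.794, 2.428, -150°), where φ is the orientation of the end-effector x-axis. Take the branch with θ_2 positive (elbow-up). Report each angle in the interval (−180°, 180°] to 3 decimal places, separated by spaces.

104.818 60.006 45.176

wrist centre = target − a_3·(cos φ, sin φ) = (-8.9998, 6.9280)
cos θ_2 = (128.9931−5²−8²)/(2·5·8) = 0.4999; θ_2 = 60.0057° (elbow-up)
β = atan2(6.9280,-8.9998) = 142.4110°; ψ = atan2(6.9286,8.9993) = 37.5928°
θ_1 = β − ψ = 104.8182°
θ_3 = φ − θ_1 − θ_2 = 45.1761° (wrapped to (-180°,180°])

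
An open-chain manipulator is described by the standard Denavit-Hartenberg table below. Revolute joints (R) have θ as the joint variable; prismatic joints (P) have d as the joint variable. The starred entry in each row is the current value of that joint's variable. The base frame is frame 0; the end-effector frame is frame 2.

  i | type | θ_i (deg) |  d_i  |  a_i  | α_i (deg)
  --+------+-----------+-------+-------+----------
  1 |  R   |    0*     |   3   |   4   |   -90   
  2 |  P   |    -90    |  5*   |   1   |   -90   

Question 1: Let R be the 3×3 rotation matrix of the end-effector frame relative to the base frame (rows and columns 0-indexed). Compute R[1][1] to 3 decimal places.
End-effector y-axis (col 1 of R) = (0.0000,-1.0000,-0.0000)
R[1][1] = -1.0000

-1.000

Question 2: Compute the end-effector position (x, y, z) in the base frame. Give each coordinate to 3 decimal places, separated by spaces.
4.000 5.000 4.000

after link 1: o_1 = (4.0000, 0.0000, 3.0000)
after link 2: o_2 = (4.0000, 5.0000, 4.0000)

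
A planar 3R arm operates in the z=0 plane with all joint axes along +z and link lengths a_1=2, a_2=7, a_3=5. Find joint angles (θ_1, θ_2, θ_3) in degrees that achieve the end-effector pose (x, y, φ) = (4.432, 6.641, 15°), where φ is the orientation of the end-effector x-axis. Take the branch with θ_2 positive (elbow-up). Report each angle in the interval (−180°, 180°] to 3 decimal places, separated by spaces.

wrist centre = target − a_3·(cos φ, sin φ) = (-0.3976, 5.3469)
cos θ_2 = (28.7475−2²−7²)/(2·2·7) = -0.8662; θ_2 = 150.0155° (elbow-up)
β = atan2(5.3469,-0.3976) = 94.2530°; ψ = atan2(3.4984,-4.0631) = 139.2715°
θ_1 = β − ψ = -45.0184°
θ_3 = φ − θ_1 − θ_2 = -89.9971° (wrapped to (-180°,180°])

-45.018 150.016 -89.997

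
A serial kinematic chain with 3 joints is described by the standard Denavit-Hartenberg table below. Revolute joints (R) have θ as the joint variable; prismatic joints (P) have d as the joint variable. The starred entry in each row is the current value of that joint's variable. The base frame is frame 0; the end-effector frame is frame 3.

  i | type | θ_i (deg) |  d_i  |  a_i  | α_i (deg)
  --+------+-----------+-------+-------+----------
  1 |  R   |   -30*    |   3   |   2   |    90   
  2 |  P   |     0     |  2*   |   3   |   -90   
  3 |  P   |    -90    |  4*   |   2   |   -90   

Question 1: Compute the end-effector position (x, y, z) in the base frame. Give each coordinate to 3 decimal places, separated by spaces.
after link 1: o_1 = (1.7321, -1.0000, 3.0000)
after link 2: o_2 = (3.3301, -4.2321, 3.0000)
after link 3: o_3 = (2.3301, -5.9641, 7.0000)

2.330 -5.964 7.000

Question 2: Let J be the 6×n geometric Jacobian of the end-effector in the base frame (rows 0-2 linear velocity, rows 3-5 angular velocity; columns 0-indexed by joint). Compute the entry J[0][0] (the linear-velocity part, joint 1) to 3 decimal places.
5.964

axis z_0 = ẑ; lever o_n−o_0 = (2.3301,-5.9641,7.0000)
cross product → J_v[:, 0] = (5.9641,2.3301,-0.0000)
J_ω[:, 0] = z_0
entry J[0][0] = 5.9641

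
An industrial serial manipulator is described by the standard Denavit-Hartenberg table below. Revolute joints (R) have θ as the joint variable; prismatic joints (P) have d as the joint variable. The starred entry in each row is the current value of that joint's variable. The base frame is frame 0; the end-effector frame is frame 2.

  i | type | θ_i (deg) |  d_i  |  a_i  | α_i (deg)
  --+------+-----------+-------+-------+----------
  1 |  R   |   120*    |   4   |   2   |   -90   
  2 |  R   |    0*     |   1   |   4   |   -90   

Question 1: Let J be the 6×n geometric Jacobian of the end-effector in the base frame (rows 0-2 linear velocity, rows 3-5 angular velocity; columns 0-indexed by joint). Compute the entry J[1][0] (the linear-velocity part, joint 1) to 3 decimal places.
axis z_0 = ẑ; lever o_n−o_0 = (-3.8660,4.6962,4.0000)
cross product → J_v[:, 0] = (-4.6962,-3.8660,0.0000)
J_ω[:, 0] = z_0
entry J[1][0] = -3.8660

-3.866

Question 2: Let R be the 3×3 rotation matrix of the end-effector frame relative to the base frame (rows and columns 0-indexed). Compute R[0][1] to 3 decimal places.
End-effector y-axis (col 1 of R) = (0.8660,0.5000,-0.0000)
R[0][1] = 0.8660

0.866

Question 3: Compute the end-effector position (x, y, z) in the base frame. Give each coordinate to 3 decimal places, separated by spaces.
-3.866 4.696 4.000

after link 1: o_1 = (-1.0000, 1.7321, 4.0000)
after link 2: o_2 = (-3.8660, 4.6962, 4.0000)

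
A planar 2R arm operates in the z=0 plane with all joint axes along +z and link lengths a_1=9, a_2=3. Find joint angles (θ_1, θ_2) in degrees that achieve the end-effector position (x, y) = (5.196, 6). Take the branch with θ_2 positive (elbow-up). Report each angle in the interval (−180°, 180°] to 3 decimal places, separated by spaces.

cos θ_2 = (62.9984−9²−3²)/(2·9·3) = -0.5000; θ_2 = 120.0019° (elbow-up)
β = atan2(6.0000,5.1960) = 49.1074°; ψ = atan2(2.5980,7.4999) = 19.1065°
θ_1 = β − ψ = 30.0010°

30.001 120.002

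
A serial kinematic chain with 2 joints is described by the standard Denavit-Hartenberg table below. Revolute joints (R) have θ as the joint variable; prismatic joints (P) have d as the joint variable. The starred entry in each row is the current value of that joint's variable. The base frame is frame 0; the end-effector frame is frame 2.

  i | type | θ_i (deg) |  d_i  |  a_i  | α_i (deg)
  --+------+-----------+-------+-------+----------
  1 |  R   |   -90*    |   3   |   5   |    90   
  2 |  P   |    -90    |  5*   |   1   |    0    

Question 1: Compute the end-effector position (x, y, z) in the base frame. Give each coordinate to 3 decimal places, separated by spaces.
-5.000 -5.000 2.000

after link 1: o_1 = (0.0000, -5.0000, 3.0000)
after link 2: o_2 = (-5.0000, -5.0000, 2.0000)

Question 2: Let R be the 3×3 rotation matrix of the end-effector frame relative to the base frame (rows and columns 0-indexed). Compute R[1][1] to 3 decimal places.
End-effector y-axis (col 1 of R) = (0.0000,-1.0000,0.0000)
R[1][1] = -1.0000

-1.000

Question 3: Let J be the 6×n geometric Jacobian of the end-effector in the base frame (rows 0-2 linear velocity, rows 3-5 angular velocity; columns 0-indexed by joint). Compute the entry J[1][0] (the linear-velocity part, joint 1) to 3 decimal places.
axis z_0 = ẑ; lever o_n−o_0 = (-5.0000,-5.0000,2.0000)
cross product → J_v[:, 0] = (5.0000,-5.0000,0.0000)
J_ω[:, 0] = z_0
entry J[1][0] = -5.0000

-5.000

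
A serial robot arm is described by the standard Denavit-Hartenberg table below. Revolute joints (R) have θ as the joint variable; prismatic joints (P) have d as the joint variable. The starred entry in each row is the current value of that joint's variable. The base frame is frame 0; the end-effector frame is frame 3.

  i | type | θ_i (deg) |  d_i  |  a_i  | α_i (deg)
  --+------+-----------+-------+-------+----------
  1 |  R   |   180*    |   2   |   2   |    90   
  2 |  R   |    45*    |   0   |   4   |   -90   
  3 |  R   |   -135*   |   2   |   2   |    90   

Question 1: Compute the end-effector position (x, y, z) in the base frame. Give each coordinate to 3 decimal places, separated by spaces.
after link 1: o_1 = (-2.0000, 0.0000, 2.0000)
after link 2: o_2 = (-4.8284, 0.0000, 4.8284)
after link 3: o_3 = (-2.4142, 1.4142, 5.2426)

-2.414 1.414 5.243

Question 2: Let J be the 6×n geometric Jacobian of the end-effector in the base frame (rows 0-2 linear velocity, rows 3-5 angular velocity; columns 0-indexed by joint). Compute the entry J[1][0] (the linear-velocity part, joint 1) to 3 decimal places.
-2.414

axis z_0 = ẑ; lever o_n−o_0 = (-2.4142,1.4142,5.2426)
cross product → J_v[:, 0] = (-1.4142,-2.4142,0.0000)
J_ω[:, 0] = z_0
entry J[1][0] = -2.4142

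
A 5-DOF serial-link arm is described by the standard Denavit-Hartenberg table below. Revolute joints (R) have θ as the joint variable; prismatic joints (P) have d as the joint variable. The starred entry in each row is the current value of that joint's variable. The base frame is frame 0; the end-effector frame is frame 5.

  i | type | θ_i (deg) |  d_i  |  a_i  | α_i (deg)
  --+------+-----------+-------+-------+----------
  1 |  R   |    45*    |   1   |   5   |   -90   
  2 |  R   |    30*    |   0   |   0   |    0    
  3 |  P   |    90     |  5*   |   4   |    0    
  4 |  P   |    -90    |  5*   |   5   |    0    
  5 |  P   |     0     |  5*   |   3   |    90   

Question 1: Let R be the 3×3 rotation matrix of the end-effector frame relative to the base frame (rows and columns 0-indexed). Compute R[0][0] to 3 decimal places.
0.612

End-effector x-axis (col 0 of R) = (0.6124,0.6124,-0.5000)
R[0][0] = 0.6124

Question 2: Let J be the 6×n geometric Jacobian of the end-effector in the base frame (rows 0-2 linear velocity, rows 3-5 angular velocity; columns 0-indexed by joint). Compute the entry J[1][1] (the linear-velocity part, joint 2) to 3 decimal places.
-5.278

axis z_1 = (-0.7071,0.7071,0.0000); lever o_n−o_1 = (-7.1218,14.0914,-7.4641)
cross product → J_v[:, 1] = (-5.2779,-5.2779,-4.9282)
J_ω[:, 1] = z_1
entry J[1][1] = -5.2779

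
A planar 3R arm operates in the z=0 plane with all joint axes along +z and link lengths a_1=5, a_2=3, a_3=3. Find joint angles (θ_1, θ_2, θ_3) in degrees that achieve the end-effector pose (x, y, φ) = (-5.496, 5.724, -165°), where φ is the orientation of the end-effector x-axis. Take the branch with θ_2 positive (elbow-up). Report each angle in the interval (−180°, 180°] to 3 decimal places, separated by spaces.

wrist centre = target − a_3·(cos φ, sin φ) = (-2.5982, 6.5005)
cos θ_2 = (49.0067−5²−3²)/(2·5·3) = 0.5002; θ_2 = 59.9852° (elbow-up)
β = atan2(6.5005,-2.5982) = 111.7865°; ψ = atan2(2.5977,6.5007) = 21.7818°
θ_1 = β − ψ = 90.0047°
θ_3 = φ − θ_1 − θ_2 = 45.0101° (wrapped to (-180°,180°])

90.005 59.985 45.010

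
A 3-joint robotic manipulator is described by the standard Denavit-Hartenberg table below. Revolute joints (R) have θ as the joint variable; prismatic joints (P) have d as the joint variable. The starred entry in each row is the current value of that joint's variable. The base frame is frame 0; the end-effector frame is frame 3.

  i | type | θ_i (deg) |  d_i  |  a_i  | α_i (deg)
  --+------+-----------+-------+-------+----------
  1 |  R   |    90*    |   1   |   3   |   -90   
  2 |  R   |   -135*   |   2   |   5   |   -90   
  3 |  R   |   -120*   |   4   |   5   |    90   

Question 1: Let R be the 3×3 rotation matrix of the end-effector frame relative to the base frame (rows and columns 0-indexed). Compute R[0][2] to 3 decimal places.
End-effector z-axis (col 2 of R) = (0.5000,0.6124,-0.6124)
R[0][2] = 0.5000

0.500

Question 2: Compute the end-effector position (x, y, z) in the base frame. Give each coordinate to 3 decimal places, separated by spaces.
after link 1: o_1 = (0.0000, 3.0000, 1.0000)
after link 2: o_2 = (-2.0000, -0.5355, 4.5355)
after link 3: o_3 = (-6.3301, 4.0607, 5.5962)

-6.330 4.061 5.596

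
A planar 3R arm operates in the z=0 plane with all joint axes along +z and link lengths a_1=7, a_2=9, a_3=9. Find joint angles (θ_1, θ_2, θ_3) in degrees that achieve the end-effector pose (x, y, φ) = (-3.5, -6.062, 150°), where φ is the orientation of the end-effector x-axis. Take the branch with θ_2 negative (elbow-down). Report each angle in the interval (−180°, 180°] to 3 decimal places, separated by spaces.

-15.749 -90.002 -104.250

wrist centre = target − a_3·(cos φ, sin φ) = (4.2942, -10.5620)
cos θ_2 = (129.9962−7²−9²)/(2·7·9) = -0.0000; θ_2 = -90.0017° (elbow-down)
β = atan2(-10.5620,4.2942) = -67.8746°; ψ = atan2(-9.0000,6.9997) = -52.1261°
θ_1 = β − ψ = -15.7486°
θ_3 = φ − θ_1 − θ_2 = -104.2497° (wrapped to (-180°,180°])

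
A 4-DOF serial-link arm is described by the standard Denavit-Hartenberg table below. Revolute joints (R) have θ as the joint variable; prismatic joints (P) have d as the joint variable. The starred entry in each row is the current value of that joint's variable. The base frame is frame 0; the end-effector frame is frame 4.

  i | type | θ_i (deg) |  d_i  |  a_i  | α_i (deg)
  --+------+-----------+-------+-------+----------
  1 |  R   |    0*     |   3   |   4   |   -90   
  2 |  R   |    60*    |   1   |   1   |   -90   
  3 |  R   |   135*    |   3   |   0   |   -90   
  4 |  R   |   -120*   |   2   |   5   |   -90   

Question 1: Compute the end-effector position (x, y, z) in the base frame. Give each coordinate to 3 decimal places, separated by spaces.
after link 1: o_1 = (4.0000, 0.0000, 3.0000)
after link 2: o_2 = (4.5000, 1.0000, 2.1340)
after link 3: o_3 = (1.9019, 1.0000, 0.6340)
after link 4: o_4 = (-1.6713, 4.1820, -1.8373)

-1.671 4.182 -1.837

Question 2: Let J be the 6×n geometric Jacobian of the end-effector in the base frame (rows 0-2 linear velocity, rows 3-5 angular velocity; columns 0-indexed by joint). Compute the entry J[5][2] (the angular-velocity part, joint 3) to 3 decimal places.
-0.500

axis z_2 = (-0.8660,0.0000,-0.5000); lever o_n−o_2 = (-6.1713,3.1820,-3.9712)
cross product → J_v[:, 2] = (1.5910,-0.3536,-2.7557)
J_ω[:, 2] = z_2
entry J[5][2] = -0.5000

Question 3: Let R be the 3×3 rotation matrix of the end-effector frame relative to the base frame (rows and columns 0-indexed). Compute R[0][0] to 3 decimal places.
-0.573

End-effector x-axis (col 0 of R) = (-0.5732,0.3536,-0.7392)
R[0][0] = -0.5732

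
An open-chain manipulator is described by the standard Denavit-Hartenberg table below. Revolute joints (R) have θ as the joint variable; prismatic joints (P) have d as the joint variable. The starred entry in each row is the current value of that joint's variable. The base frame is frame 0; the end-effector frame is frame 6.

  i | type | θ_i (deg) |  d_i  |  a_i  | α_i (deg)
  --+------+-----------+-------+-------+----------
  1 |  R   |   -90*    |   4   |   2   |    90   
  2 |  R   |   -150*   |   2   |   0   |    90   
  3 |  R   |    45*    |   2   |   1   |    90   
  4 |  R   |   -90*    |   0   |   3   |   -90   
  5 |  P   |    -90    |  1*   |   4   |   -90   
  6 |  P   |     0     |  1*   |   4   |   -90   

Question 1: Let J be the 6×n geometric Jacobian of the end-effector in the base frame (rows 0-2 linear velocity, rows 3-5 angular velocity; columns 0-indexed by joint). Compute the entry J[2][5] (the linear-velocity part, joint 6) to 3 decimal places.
prismatic axis z_5 = (-0.0000,-0.5000,-0.8660)
J_v[:, 5] = z_5; J_ω[:, 5] = (0,0,0)
entry J[2][5] = -0.8660

-0.866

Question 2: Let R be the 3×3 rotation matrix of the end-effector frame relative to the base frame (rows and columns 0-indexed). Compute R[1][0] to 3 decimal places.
End-effector x-axis (col 0 of R) = (0.7071,0.6124,-0.3536)
R[1][0] = 0.6124

0.612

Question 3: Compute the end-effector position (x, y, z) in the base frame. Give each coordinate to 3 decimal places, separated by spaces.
after link 1: o_1 = (0.0000, -2.0000, 4.0000)
after link 2: o_2 = (-2.0000, -2.0000, 4.0000)
after link 3: o_3 = (-2.7071, -0.3876, 5.3785)
after link 4: o_4 = (-2.7071, -1.8876, 2.7804)
after link 5: o_5 = (-0.5858, 1.1742, 1.0127)
after link 6: o_6 = (2.2426, 3.1237, -1.2676)

2.243 3.124 -1.268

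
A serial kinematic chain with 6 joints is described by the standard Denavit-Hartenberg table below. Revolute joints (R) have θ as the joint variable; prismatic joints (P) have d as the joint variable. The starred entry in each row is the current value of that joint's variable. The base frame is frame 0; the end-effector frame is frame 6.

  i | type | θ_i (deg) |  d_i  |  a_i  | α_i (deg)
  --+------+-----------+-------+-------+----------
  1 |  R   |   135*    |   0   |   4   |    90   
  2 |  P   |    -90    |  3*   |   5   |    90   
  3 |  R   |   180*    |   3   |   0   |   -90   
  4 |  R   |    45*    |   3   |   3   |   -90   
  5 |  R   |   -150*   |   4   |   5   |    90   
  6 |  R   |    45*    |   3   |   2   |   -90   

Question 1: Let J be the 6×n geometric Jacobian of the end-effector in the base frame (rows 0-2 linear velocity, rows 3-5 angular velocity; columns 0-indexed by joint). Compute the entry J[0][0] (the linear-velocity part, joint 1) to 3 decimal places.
axis z_0 = ẑ; lever o_n−o_0 = (-1.8174,0.9561,-11.6957)
cross product → J_v[:, 0] = (-0.9561,-1.8174,0.0000)
J_ω[:, 0] = z_0
entry J[0][0] = -0.9561

-0.956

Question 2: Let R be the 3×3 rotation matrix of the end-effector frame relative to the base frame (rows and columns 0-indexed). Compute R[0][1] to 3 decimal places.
End-effector y-axis (col 1 of R) = (-0.8624,-0.3624,0.3536)
R[0][1] = -0.8624

-0.862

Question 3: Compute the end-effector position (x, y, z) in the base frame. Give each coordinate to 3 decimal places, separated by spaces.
-1.817 0.956 -11.696

after link 1: o_1 = (-2.8284, 2.8284, 0.0000)
after link 2: o_2 = (-0.7071, 4.9497, -5.0000)
after link 3: o_3 = (1.4142, 2.8284, -5.0000)
after link 4: o_4 = (-2.2071, 2.2071, -2.8787)
after link 5: o_5 = (-3.8098, 0.2743, -8.7690)
after link 6: o_6 = (-1.8174, 0.9561, -11.6957)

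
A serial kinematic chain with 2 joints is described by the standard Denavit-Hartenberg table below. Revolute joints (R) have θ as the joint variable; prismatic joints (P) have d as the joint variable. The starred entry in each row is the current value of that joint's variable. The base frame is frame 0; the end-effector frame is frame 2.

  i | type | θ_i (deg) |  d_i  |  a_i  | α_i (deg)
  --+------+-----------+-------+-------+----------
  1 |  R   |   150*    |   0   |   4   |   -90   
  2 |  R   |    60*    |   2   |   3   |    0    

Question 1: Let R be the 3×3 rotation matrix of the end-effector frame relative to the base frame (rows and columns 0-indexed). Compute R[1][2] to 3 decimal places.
-0.866

End-effector z-axis (col 2 of R) = (-0.5000,-0.8660,0.0000)
R[1][2] = -0.8660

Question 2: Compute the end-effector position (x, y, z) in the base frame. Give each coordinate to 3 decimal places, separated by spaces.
-5.763 1.018 -2.598

after link 1: o_1 = (-3.4641, 2.0000, 0.0000)
after link 2: o_2 = (-5.7631, 1.0179, -2.5981)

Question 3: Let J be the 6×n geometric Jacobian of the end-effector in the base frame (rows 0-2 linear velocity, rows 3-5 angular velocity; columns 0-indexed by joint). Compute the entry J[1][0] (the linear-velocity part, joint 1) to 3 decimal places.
-5.763

axis z_0 = ẑ; lever o_n−o_0 = (-5.7631,1.0179,-2.5981)
cross product → J_v[:, 0] = (-1.0179,-5.7631,0.0000)
J_ω[:, 0] = z_0
entry J[1][0] = -5.7631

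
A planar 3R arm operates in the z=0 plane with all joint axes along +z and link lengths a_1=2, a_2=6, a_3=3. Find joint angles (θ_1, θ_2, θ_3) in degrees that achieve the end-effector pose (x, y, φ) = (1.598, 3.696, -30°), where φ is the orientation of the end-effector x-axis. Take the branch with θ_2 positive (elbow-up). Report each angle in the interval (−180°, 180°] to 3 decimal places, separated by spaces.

-0.003 120.004 -150.001

wrist centre = target − a_3·(cos φ, sin φ) = (-1.0001, 5.1960)
cos θ_2 = (27.9986−2²−6²)/(2·2·6) = -0.5001; θ_2 = 120.0039° (elbow-up)
β = atan2(5.1960,-1.0001) = 100.8945°; ψ = atan2(5.1959,-1.0004) = 100.8976°
θ_1 = β − ψ = -0.0031°
θ_3 = φ − θ_1 − θ_2 = -150.0008° (wrapped to (-180°,180°])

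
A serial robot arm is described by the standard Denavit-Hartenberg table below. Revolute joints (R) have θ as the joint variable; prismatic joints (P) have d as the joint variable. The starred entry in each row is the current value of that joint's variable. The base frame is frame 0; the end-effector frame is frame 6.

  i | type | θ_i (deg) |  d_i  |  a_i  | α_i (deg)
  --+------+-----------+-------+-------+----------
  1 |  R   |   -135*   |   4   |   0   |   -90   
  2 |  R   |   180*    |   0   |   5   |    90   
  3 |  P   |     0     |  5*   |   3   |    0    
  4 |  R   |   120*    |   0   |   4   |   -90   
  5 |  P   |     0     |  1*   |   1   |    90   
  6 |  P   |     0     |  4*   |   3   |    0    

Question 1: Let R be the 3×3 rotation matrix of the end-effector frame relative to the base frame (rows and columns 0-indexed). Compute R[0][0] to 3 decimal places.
End-effector x-axis (col 0 of R) = (0.2588,-0.9659,0.0000)
R[0][0] = 0.2588

0.259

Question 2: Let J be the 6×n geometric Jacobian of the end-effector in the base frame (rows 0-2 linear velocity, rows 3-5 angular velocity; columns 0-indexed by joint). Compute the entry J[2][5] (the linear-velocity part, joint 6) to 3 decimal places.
prismatic axis z_5 = (0.0000,-0.0000,-1.0000)
J_v[:, 5] = z_5; J_ω[:, 5] = (0,0,0)
entry J[2][5] = -1.0000

-1.000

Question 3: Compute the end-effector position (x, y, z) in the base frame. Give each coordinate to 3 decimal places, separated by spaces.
6.761 -2.329 -5.000

after link 1: o_1 = (0.0000, 0.0000, 4.0000)
after link 2: o_2 = (3.5355, 3.5355, 4.0000)
after link 3: o_3 = (5.6569, 5.6569, -1.0000)
after link 4: o_4 = (6.6921, 1.7932, -1.0000)
after link 5: o_5 = (5.9850, 0.5684, -1.0000)
after link 6: o_6 = (6.7615, -2.3294, -5.0000)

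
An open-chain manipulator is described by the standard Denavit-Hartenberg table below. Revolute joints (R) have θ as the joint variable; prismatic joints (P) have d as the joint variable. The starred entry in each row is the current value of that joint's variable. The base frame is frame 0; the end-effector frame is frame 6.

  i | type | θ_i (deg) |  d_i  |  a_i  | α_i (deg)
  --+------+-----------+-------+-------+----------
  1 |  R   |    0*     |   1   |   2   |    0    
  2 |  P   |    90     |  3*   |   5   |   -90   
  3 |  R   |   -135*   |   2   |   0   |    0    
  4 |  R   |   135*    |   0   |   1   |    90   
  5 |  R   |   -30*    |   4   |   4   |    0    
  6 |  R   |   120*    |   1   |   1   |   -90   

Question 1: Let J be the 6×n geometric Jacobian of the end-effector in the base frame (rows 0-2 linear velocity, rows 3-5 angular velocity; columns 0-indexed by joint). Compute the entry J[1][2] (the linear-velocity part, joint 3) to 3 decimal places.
5.000

axis z_2 = (-1.0000,0.0000,0.0000); lever o_n−o_2 = (-1.0000,4.4641,5.0000)
cross product → J_v[:, 2] = (0.0000,5.0000,-4.4641)
J_ω[:, 2] = z_2
entry J[1][2] = 5.0000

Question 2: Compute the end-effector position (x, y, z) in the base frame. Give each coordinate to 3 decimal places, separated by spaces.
after link 1: o_1 = (2.0000, 0.0000, 1.0000)
after link 2: o_2 = (2.0000, 5.0000, 4.0000)
after link 3: o_3 = (0.0000, 5.0000, 4.0000)
after link 4: o_4 = (0.0000, 6.0000, 4.0000)
after link 5: o_5 = (2.0000, 9.4641, 8.0000)
after link 6: o_6 = (1.0000, 9.4641, 9.0000)

1.000 9.464 9.000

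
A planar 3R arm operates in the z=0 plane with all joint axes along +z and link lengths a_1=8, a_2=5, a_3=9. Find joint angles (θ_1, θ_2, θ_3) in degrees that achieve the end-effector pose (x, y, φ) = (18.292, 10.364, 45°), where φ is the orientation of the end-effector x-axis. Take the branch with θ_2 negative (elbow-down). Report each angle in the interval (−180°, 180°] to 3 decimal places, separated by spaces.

30.002 -30.005 45.003

wrist centre = target − a_3·(cos φ, sin φ) = (11.9280, 4.0000)
cos θ_2 = (158.2784−8²−5²)/(2·8·5) = 0.8660; θ_2 = -30.0052° (elbow-down)
β = atan2(4.0000,11.9280) = 18.5388°; ψ = atan2(-2.5004,12.3299) = -11.4636°
θ_1 = β − ψ = 30.0024°
θ_3 = φ − θ_1 − θ_2 = 45.0028° (wrapped to (-180°,180°])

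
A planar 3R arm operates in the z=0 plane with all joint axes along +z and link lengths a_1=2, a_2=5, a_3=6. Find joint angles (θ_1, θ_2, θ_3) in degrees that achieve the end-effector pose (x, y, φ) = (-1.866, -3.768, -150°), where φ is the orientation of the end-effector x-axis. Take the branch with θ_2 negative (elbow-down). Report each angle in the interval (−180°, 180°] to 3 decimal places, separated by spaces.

wrist centre = target − a_3·(cos φ, sin φ) = (3.3302, -0.7680)
cos θ_2 = (11.6797−2²−5²)/(2·2·5) = -0.8660; θ_2 = -149.9986° (elbow-down)
β = atan2(-0.7680,3.3302) = -12.9865°; ψ = atan2(-2.5001,-2.3301) = -132.9838°
θ_1 = β − ψ = 119.9973°
θ_3 = φ − θ_1 − θ_2 = -119.9987° (wrapped to (-180°,180°])

119.997 -149.999 -119.999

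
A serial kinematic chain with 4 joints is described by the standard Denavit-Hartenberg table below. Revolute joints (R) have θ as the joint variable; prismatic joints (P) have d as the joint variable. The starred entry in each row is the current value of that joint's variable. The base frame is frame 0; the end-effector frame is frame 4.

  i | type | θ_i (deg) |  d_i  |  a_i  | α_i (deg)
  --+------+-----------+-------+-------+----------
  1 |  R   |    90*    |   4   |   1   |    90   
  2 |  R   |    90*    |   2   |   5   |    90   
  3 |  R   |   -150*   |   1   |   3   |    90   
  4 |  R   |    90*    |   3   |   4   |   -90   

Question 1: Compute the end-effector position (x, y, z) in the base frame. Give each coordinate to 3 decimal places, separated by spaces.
3.098 6.000 4.902

after link 1: o_1 = (0.0000, 1.0000, 4.0000)
after link 2: o_2 = (2.0000, 1.0000, 9.0000)
after link 3: o_3 = (0.5000, 2.0000, 6.4019)
after link 4: o_4 = (3.0981, 6.0000, 4.9019)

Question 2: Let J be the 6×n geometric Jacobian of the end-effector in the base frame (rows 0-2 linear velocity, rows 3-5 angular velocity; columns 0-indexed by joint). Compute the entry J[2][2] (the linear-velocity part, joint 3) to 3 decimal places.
-1.098

axis z_2 = (0.0000,1.0000,-0.0000); lever o_n−o_2 = (1.0981,5.0000,-4.0981)
cross product → J_v[:, 2] = (-4.0981,0.0000,-1.0981)
J_ω[:, 2] = z_2
entry J[2][2] = -1.0981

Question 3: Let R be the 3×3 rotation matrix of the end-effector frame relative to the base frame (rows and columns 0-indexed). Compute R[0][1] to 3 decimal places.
-0.866

End-effector y-axis (col 1 of R) = (-0.8660,0.0000,0.5000)
R[0][1] = -0.8660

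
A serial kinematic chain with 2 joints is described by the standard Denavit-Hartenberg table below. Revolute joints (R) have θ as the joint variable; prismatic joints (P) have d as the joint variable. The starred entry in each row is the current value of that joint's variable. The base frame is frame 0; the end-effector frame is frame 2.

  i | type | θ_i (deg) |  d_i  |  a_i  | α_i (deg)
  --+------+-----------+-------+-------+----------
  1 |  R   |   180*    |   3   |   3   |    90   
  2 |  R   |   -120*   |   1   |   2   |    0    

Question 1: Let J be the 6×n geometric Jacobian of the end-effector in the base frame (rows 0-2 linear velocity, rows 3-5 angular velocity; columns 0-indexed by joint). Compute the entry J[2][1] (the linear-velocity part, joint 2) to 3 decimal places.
axis z_1 = (0.0000,1.0000,0.0000); lever o_n−o_1 = (1.0000,1.0000,-1.7321)
cross product → J_v[:, 1] = (-1.7321,0.0000,-1.0000)
J_ω[:, 1] = z_1
entry J[2][1] = -1.0000

-1.000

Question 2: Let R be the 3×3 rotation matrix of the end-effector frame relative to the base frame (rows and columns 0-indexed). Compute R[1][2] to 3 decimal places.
End-effector z-axis (col 2 of R) = (0.0000,1.0000,0.0000)
R[1][2] = 1.0000

1.000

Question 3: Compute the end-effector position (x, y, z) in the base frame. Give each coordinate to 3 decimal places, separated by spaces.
-2.000 1.000 1.268

after link 1: o_1 = (-3.0000, 0.0000, 3.0000)
after link 2: o_2 = (-2.0000, 1.0000, 1.2679)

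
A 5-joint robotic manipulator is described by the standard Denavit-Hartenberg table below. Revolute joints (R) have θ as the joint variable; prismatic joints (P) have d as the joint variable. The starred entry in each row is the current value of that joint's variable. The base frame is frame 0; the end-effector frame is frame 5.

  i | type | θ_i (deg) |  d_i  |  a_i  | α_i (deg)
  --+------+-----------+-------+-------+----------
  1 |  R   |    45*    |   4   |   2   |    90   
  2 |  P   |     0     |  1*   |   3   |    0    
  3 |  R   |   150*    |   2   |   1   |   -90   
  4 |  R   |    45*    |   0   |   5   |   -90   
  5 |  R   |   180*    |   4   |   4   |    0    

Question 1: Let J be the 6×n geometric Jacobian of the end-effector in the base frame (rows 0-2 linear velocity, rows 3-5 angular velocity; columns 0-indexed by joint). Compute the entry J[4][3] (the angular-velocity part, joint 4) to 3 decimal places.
axis z_3 = (-0.3536,-0.3536,-0.8660); lever o_n−o_3 = (-1.2010,3.7990,-1.0607)
cross product → J_v[:, 3] = (3.6651,0.6651,-1.7678)
J_ω[:, 3] = z_3
entry J[4][3] = -0.3536

-0.354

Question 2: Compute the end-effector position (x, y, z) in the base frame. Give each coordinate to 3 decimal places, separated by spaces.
3.844 4.601 3.439

after link 1: o_1 = (1.4142, 1.4142, 4.0000)
after link 2: o_2 = (4.2426, 2.8284, 4.0000)
after link 3: o_3 = (5.0445, 0.8018, 4.5000)
after link 4: o_4 = (0.3794, 1.1368, 6.2678)
after link 5: o_5 = (3.8435, 4.6009, 3.4393)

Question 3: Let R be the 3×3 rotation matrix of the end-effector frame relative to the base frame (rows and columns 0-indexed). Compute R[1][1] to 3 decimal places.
End-effector y-axis (col 1 of R) = (-0.3536,-0.3536,-0.8660)
R[1][1] = -0.3536

-0.354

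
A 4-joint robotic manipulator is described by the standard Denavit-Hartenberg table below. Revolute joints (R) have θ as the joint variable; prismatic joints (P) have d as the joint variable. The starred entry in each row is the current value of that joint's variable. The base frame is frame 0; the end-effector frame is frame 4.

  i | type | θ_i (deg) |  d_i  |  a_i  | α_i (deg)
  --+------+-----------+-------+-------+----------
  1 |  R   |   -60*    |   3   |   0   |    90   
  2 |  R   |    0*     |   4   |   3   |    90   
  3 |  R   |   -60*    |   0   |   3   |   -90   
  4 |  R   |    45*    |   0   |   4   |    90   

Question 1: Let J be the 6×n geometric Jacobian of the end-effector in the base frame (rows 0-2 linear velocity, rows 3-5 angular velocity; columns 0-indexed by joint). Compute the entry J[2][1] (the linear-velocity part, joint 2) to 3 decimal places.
5.914

axis z_1 = (-0.8660,-0.5000,0.0000); lever o_n−o_1 = (3.8643,-4.5981,2.8284)
cross product → J_v[:, 1] = (-1.4142,2.4495,5.9142)
J_ω[:, 1] = z_1
entry J[2][1] = 5.9142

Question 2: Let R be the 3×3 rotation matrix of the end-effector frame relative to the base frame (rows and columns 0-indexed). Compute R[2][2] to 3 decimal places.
End-effector z-axis (col 2 of R) = (0.7071,-0.0000,-0.7071)
R[2][2] = -0.7071

-0.707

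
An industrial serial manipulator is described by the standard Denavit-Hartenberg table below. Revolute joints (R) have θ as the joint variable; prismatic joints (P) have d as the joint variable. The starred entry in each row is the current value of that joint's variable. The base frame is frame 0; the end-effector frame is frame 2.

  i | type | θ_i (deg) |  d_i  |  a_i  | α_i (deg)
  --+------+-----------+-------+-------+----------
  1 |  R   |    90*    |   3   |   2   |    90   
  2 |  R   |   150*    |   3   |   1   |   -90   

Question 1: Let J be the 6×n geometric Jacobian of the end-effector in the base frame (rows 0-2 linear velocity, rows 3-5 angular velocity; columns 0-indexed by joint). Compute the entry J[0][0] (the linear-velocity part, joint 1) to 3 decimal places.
axis z_0 = ẑ; lever o_n−o_0 = (3.0000,1.1340,3.5000)
cross product → J_v[:, 0] = (-1.1340,3.0000,0.0000)
J_ω[:, 0] = z_0
entry J[0][0] = -1.1340

-1.134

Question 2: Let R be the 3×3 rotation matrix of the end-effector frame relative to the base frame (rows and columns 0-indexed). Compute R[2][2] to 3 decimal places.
-0.866

End-effector z-axis (col 2 of R) = (0.0000,-0.5000,-0.8660)
R[2][2] = -0.8660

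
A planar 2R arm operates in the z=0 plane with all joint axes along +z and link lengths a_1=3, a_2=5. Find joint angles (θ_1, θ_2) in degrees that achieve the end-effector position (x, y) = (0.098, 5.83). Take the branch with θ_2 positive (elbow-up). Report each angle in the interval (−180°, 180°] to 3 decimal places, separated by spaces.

29.999 90.003

cos θ_2 = (33.9985−3²−5²)/(2·3·5) = -0.0000; θ_2 = 90.0029° (elbow-up)
β = atan2(5.8300,0.0980) = 89.0370°; ψ = atan2(5.0000,2.9998) = 59.0383°
θ_1 = β − ψ = 29.9986°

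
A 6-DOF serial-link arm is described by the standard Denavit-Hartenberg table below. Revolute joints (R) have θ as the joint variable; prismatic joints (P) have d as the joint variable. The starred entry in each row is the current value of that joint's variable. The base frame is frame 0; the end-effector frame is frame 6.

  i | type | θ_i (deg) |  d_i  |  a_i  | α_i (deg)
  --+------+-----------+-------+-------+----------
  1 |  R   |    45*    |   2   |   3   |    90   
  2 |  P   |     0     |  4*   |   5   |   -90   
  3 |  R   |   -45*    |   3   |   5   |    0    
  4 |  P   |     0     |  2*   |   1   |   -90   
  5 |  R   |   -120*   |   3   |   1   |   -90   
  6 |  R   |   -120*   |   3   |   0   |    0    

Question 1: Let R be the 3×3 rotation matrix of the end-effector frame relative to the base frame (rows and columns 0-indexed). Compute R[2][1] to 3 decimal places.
0.750

End-effector y-axis (col 1 of R) = (-0.4330,0.5000,0.7500)
R[2][1] = 0.7500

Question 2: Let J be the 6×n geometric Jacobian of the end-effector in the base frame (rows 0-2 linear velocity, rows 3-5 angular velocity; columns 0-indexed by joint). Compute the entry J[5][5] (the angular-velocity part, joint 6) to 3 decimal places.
axis z_5 = (0.8660,0.0000,0.5000); lever o_n−o_5 = (2.5981,0.0000,1.5000)
cross product → J_v[:, 5] = (0.0000,-0.0000,-0.0000)
J_ω[:, 5] = z_5
entry J[5][5] = 0.5000

0.500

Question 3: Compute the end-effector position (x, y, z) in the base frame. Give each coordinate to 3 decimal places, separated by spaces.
after link 1: o_1 = (2.1213, 2.1213, 2.0000)
after link 2: o_2 = (8.4853, 2.8284, 2.0000)
after link 3: o_3 = (13.4853, 2.8284, 5.0000)
after link 4: o_4 = (14.4853, 2.8284, 7.0000)
after link 5: o_5 = (13.9853, 5.8284, 7.8660)
after link 6: o_6 = (16.5834, 5.8284, 9.3660)

16.583 5.828 9.366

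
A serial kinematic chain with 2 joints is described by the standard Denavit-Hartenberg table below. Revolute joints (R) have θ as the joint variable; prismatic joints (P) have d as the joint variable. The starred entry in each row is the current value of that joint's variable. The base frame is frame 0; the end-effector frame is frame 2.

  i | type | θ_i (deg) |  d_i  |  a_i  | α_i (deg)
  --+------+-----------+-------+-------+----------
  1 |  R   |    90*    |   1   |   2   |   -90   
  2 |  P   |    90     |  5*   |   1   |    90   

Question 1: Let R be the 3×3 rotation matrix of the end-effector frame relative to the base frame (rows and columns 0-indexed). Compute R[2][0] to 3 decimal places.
End-effector x-axis (col 0 of R) = (-0.0000,0.0000,-1.0000)
R[2][0] = -1.0000

-1.000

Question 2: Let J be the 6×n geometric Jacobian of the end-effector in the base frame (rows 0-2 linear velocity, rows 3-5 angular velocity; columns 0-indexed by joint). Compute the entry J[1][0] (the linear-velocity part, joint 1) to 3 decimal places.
axis z_0 = ẑ; lever o_n−o_0 = (-5.0000,2.0000,0.0000)
cross product → J_v[:, 0] = (-2.0000,-5.0000,0.0000)
J_ω[:, 0] = z_0
entry J[1][0] = -5.0000

-5.000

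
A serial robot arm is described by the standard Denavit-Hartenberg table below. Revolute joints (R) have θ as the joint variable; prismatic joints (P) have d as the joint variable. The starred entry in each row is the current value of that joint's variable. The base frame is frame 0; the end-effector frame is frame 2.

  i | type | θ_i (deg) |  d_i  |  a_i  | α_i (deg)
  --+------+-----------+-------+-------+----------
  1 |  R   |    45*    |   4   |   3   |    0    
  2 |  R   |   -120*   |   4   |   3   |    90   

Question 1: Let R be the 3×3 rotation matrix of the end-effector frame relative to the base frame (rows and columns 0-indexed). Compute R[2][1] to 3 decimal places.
1.000

End-effector y-axis (col 1 of R) = (0.0000,0.0000,1.0000)
R[2][1] = 1.0000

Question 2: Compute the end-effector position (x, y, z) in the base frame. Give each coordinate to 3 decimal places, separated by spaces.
after link 1: o_1 = (2.1213, 2.1213, 4.0000)
after link 2: o_2 = (2.8978, -0.7765, 8.0000)

2.898 -0.776 8.000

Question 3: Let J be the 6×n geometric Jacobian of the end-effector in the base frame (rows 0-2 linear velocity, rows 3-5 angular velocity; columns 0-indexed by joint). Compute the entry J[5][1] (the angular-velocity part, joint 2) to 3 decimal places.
axis z_1 = (0.0000,0.0000,1.0000); lever o_n−o_1 = (0.7765,-2.8978,4.0000)
cross product → J_v[:, 1] = (2.8978,0.7765,-0.0000)
J_ω[:, 1] = z_1
entry J[5][1] = 1.0000

1.000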